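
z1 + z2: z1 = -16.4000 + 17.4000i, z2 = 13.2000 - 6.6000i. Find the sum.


Real: -16.4 + 13.2 = -3.2
Imag: 17.4 - 6.6 = 10.8

-3.2000 + 10.8000i


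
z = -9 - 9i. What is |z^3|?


|z| = sqrt(81+81) = sqrt(162) = 12.7279
|z^3| = |z|^3 = (sqrt(162))^3 = 162*sqrt(162)

|z^3| = 162*sqrt(162) ≈ 2061.9234


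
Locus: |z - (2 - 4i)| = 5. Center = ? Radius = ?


|z - z0| = r is a circle with center z0 and radius r.
Center = (2, -4), radius = 5

Circle with center (2, -4) and radius 5


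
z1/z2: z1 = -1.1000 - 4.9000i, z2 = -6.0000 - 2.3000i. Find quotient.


Conjugate of z2 = -6.0000 + 2.3000i
Numerator: (-1.1000 - 4.9000i)(-6.0000 + 2.3000i) = 17.8700 + 26.8700i
Denominator: (-6)^2 + (-2.3)^2 = 41.29
Result = (17.8700 + 26.8700i)/41.29

0.4328 + 0.6508i


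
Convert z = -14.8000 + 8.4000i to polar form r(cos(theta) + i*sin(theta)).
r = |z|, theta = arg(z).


r = sqrt(219.04+70.56) = sqrt(289.6) = 17.0176
theta = atan2(8.4, -14.8) = 150.4222 degrees

r = 17.0176, theta = 150.4222 degrees


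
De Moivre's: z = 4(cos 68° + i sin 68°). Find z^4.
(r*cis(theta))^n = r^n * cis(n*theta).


r^4 = 4^4 = 256
n*theta = 4*68° = 272° = 272° (mod 360)
a = 256*cos(272°) = 8.9343
b = 256*sin(272°) = -255.8441

256 cis(272°) = 8.9343 - 255.8441i


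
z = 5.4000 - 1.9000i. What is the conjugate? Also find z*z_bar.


z_bar = 5.4000 + 1.9000i
z*z_bar = 5.4^2 + (-1.9)^2 = 29.16 + 3.61 = 32.77

z_bar = 5.4000 + 1.9000i, z*z_bar = 32.77


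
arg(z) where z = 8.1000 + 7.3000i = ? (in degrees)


Re = 8.1, Im = 7.3
arg = atan2(7.3, 8.1) = 42.0263 degrees

arg(z) = 42.0263 degrees


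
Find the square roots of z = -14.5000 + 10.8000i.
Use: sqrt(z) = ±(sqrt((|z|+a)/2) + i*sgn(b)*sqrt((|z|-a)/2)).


|z| = sqrt(210.25+116.64) = 18.0801
sqrt((|z|+a)/2) = sqrt((18.0801+(-14.5))/2) = sqrt(1.7900) = 1.3379
sqrt((|z|-a)/2) = sqrt((18.0801-(-14.5))/2) = sqrt(16.2900) = 4.0361

±(1.3379 + 4.0361i) i.e. 1.3379 + 4.0361i and -1.3379 - 4.0361i


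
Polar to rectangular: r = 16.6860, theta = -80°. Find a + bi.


a = 16.6860*cos(-80°) = 16.6860*0.17365 = 2.8975
b = 16.6860*sin(-80°) = 16.6860*(-0.98481) = -16.4325

2.8975 - 16.4325i


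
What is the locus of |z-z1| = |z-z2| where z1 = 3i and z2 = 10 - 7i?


Equal distances means the locus is the perpendicular bisector of z1 and z2.
Midpoint = ((0+10)/2, (3+(-7))/2) = (5.0000, -2.0000)

Perpendicular bisector through (5.0000, -2.0000)


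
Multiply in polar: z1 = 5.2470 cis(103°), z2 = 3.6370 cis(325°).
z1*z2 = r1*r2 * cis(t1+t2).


r = 5.2470 * 3.6370 = 19.0833
theta = 103° + 325° = 428° = 68° (mod 360)

19.0833 cis(68°)


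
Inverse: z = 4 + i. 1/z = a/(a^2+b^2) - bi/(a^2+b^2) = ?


|z|^2 = 16+1 = 17
1/z = (4 - 1i)/17

1/z = 0.2353 - 0.0588i


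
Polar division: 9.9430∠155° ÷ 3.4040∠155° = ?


r = 9.9430 / 3.4040 = 2.9210
theta = 155° - 155° = 0° = 0° (mod 360)

2.9210 cis(0°)


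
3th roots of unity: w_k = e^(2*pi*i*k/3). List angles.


The 3th roots of unity are cis(360k/3°) for k=0..2
Angle step = 360/3 = 120°
Primitive root: cis(120°)
Primitive root = -0.5000 + 0.8660i

3 roots at angles: 0°, 120°, 240°


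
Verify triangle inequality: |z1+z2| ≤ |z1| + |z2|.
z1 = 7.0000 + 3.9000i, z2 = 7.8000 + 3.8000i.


|z1| = sqrt(7^2 + 3.9^2) = sqrt(64.21) = 8.0131
|z2| = sqrt(7.8^2 + 3.8^2) = sqrt(75.28) = 8.6764
z1+z2 = 14.8000 + 7.7000i
|z1+z2| = sqrt(278.33) = 16.6832
|z1|+|z2| = 8.0131 + 8.6764 = 16.6895

|z1+z2| = 16.6832 ≤ |z1|+|z2| = 16.6895 (verified)


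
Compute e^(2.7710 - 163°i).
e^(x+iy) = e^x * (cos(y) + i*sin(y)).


e^2.7710 = 15.9746
cos(-163°) = -0.956305
sin(-163°) = -0.29237
Real = 15.9746*(-0.956305) = -15.2766
Imag = 15.9746*(-0.29237) = -4.6705

-15.2766 - 4.6705i


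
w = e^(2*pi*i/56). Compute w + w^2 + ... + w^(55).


With w = e^(2*pi*i/56), all 56 of the 56th roots of unity w^0 = 1, w, ..., w^(55) sum to 0: 1 + w + ... + w^(55) = (1 - w^56)/(1 - w) = 0 since w^56 = 1, w ≠ 1.
Removing the root 1: w + w^2 + ... + w^(55) = 0 - 1 = -1

Sum = -1


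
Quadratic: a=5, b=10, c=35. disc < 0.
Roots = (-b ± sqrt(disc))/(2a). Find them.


disc = 10^2 - 4*5*35 = 100 - 700 = -600
sqrt(|disc|) = sqrt(600) = 24.4949
Real part = -10/(2*5) = -1.0000
Imag part = 24.4949/(2*5) = 2.4495

-1.0000 ± 2.4495i


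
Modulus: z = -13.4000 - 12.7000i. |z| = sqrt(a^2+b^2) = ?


|z| = sqrt((-13.4)^2 + (-12.7)^2) = sqrt(179.56 + 161.29) = sqrt(340.85) = 18.4621

|z| = 18.4621


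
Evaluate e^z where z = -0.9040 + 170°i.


e^-0.9040 = 0.40495
cos(170°) = -0.9848
sin(170°) = 0.1736
Real = 0.40495*(-0.9848) = -0.3988
Imag = 0.40495*0.1736 = 0.0703

-0.3988 + 0.0703i


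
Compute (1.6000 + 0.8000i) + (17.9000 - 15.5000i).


Real: 1.6 + 17.9 = 19.5
Imag: 0.8 - 15.5 = -14.7

19.5000 - 14.7000i


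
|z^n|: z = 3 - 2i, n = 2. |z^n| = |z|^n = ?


|z| = sqrt(9+4) = sqrt(13) = 3.6056
|z^2| = |z|^2 = (sqrt(13))^2 = 13

|z^2| = 13


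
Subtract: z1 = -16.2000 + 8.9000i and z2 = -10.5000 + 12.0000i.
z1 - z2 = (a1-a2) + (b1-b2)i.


Real: -16.2 + 10.5 = -5.7
Imag: 8.9 - 12 = -3.1

-5.7000 - 3.1000i


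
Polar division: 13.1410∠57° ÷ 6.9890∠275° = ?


r = 13.1410 / 6.9890 = 1.8802
theta = 57° - 275° = -218° = 142° (mod 360)

1.8802 cis(142°)


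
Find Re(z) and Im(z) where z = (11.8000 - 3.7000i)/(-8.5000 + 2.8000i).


Multiply by conjugate: (11.8000 - 3.7000i)(-8.5000 - 2.8000i) / ((-8.5)^2 + 2.8^2)
Numerator real = 11.8*(-8.5) - (3.7)*2.8 = -110.66
Numerator imag = -3.7*(-8.5) - 11.8*2.8 = -1.59
Denominator = 80.09
Re(z) = -110.66/80.09 = -1.3817
Im(z) = -1.59/80.09 = -0.0199

Re(z) = -1.3817, Im(z) = -0.0199


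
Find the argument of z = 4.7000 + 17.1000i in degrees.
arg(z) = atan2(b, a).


Re = 4.7, Im = 17.1
arg = atan2(17.1, 4.7) = 74.6315 degrees

arg(z) = 74.6315 degrees


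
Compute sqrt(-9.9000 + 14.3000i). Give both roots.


|z| = sqrt(98.01+204.49) = 17.3925
sqrt((|z|+a)/2) = sqrt((17.3925+(-9.9))/2) = sqrt(3.7463) = 1.9355
sqrt((|z|-a)/2) = sqrt((17.3925-(-9.9))/2) = sqrt(13.6463) = 3.6941

±(1.9355 + 3.6941i) i.e. 1.9355 + 3.6941i and -1.9355 - 3.6941i


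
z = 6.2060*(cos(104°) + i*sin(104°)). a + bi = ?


a = 6.2060*cos(104°) = 6.2060*(-0.24192) = -1.5014
b = 6.2060*sin(104°) = 6.2060*0.9703 = 6.0217

-1.5014 + 6.0217i


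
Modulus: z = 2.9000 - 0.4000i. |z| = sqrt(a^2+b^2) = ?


|z| = sqrt(2.9^2 + (-0.4)^2) = sqrt(8.41 + 0.16) = sqrt(8.57) = 2.9275

|z| = 2.9275


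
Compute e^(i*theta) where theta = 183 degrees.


cos(183°) = -0.9986
sin(183°) = -0.0523

e^(i*183°) = -0.9986 - 0.0523i


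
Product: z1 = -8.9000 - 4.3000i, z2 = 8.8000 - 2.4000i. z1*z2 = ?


Real = -8.9*8.8 - (-4.3)*(-2.4) = -78.32 - 10.32 = -88.64
Imag = -8.9*(-2.4) + 8.8*(-4.3) = 21.36 - (37.84) = -16.48

-88.6400 - 16.4800i


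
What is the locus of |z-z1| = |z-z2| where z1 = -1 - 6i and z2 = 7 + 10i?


Equal distances means the locus is the perpendicular bisector of z1 and z2.
Midpoint = ((-1+7)/2, (-6+10)/2) = (3.0000, 2.0000)

Perpendicular bisector through (3.0000, 2.0000)


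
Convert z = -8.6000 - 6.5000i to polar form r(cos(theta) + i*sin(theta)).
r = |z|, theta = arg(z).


r = sqrt(73.96+42.25) = sqrt(116.21) = 10.7801
theta = atan2(-6.5, -8.6) = -142.9175 degrees

r = 10.7801, theta = -142.9175 degrees


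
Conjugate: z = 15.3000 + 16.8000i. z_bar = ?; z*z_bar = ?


z_bar = 15.3000 - 16.8000i
z*z_bar = 15.3^2 + 16.8^2 = 234.09 + 282.24 = 516.33

z_bar = 15.3000 - 16.8000i, z*z_bar = 516.33


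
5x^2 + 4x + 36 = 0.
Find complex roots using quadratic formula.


disc = 4^2 - 4*5*36 = 16 - 720 = -704
sqrt(|disc|) = sqrt(704) = 26.5330
Real part = -4/(2*5) = -0.4000
Imag part = 26.5330/(2*5) = 2.6533

-0.4000 ± 2.6533i


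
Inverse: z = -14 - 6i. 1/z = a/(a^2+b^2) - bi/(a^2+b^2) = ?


|z|^2 = 196+36 = 232
1/z = (-14 + 6i)/232

1/z = -0.0603 + 0.0259i


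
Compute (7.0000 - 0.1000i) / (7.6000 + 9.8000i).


Conjugate of z2 = 7.6000 - 9.8000i
Numerator: (7.0000 - 0.1000i)(7.6000 - 9.8000i) = 52.2200 - 69.3600i
Denominator: 7.6^2 + 9.8^2 = 153.8
Result = (52.2200 - 69.3600i)/153.8

0.3395 - 0.4510i


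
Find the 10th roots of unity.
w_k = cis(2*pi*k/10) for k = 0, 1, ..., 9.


The 10th roots of unity are cis(360k/10°) for k=0..9
Angle step = 360/10 = 36°
Primitive root: cis(36°)
Primitive root = 0.8090 + 0.5878i

10 roots at angles: 0°, 36°, 72°, 108°, 144°, 180°, 216°, 252°, 288°, 324°


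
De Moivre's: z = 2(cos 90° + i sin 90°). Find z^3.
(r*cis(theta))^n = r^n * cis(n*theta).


r^3 = 2^3 = 8
n*theta = 3*90° = 270° = 270° (mod 360)
a = 8*cos(270°) = 0
b = 8*sin(270°) = -8.0000

8 cis(270°) = 0 - 8.0000i


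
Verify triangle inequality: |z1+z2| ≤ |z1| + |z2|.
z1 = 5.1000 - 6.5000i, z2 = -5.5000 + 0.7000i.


|z1| = sqrt(5.1^2 + (-6.5)^2) = sqrt(68.26) = 8.2620
|z2| = sqrt((-5.5)^2 + 0.7^2) = sqrt(30.74) = 5.5444
z1+z2 = -0.4000 - 5.8000i
|z1+z2| = sqrt(33.8) = 5.8138
|z1|+|z2| = 8.2620 + 5.5444 = 13.8064

|z1+z2| = 5.8138 ≤ |z1|+|z2| = 13.8064 (verified)


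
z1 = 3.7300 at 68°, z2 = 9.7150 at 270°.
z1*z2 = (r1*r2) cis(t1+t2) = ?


r = 3.7300 * 9.7150 = 36.2370
theta = 68° + 270° = 338° = 338° (mod 360)

36.2370 cis(338°)


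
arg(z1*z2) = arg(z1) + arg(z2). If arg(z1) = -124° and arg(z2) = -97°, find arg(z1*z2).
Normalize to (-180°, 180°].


arg(z1*z2) = -124° - 97° = -221°
Normalized to (-180°, 180°]: 139°

139°


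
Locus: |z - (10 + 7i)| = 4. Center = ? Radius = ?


|z - z0| = r is a circle with center z0 and radius r.
Center = (10, 7), radius = 4

Circle with center (10, 7) and radius 4


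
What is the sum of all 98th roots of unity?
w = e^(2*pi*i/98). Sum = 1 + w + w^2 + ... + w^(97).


The sum of all 98th roots of unity is 0.
Geometric series: (1 - w^98)/(1 - w) = (1-1)/(1-w) = 0 since w^98 = 1, w ≠ 1.
Alternatively: coefficient of z^97 in z^98 - 1 is 0.

0


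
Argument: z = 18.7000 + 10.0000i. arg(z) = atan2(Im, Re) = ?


Re = 18.7, Im = 10
arg = atan2(10, 18.7) = 28.1361 degrees

arg(z) = 28.1361 degrees


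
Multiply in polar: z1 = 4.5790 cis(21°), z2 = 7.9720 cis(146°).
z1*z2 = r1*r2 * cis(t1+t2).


r = 4.5790 * 7.9720 = 36.5038
theta = 21° + 146° = 167° = 167° (mod 360)

36.5038 cis(167°)


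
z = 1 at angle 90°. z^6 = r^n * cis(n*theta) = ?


r^6 = 1^6 = 1
n*theta = 6*90° = 540° = 180° (mod 360)
a = 1*cos(180°) = -1.0000
b = 1*sin(180°) = 0

1 cis(180°) = -1.0000 + 0i


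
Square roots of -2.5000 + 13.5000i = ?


|z| = sqrt(6.25+182.25) = 13.7295
sqrt((|z|+a)/2) = sqrt((13.7295+(-2.5))/2) = sqrt(5.6148) = 2.3695
sqrt((|z|-a)/2) = sqrt((13.7295-(-2.5))/2) = sqrt(8.1148) = 2.8486

±(2.3695 + 2.8486i) i.e. 2.3695 + 2.8486i and -2.3695 - 2.8486i


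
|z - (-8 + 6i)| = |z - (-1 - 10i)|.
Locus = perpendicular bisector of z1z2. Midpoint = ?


Equal distances means the locus is the perpendicular bisector of z1 and z2.
Midpoint = ((-8+(-1))/2, (6+(-10))/2) = (-4.5000, -2.0000)

Perpendicular bisector through (-4.5000, -2.0000)


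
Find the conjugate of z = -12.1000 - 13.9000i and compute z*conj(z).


z_bar = -12.1000 + 13.9000i
z*z_bar = (-12.1)^2 + (-13.9)^2 = 146.41 + 193.21 = 339.62

z_bar = -12.1000 + 13.9000i, z*z_bar = 339.62


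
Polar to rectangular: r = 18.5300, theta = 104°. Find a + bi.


a = 18.5300*cos(104°) = 18.5300*(-0.24192) = -4.4828
b = 18.5300*sin(104°) = 18.5300*0.970296 = 17.9796

-4.4828 + 17.9796i


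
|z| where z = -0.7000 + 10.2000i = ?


|z| = sqrt((-0.7)^2 + 10.2^2) = sqrt(0.49 + 104.04) = sqrt(104.53) = 10.2240

|z| = 10.2240


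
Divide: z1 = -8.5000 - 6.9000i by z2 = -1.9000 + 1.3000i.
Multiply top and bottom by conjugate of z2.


Conjugate of z2 = -1.9000 - 1.3000i
Numerator: (-8.5000 - 6.9000i)(-1.9000 - 1.3000i) = 7.1800 + 24.1600i
Denominator: (-1.9)^2 + 1.3^2 = 5.3
Result = (7.1800 + 24.1600i)/5.3

1.3547 + 4.5585i


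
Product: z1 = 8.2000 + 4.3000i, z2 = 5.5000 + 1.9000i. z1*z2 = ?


Real = 8.2*5.5 - 4.3*1.9 = 45.1 - 8.17 = 36.93
Imag = 8.2*1.9 + 5.5*4.3 = 15.58 + 23.65 = 39.23

36.9300 + 39.2300i


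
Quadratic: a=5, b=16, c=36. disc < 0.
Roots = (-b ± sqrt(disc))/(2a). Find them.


disc = 16^2 - 4*5*36 = 256 - 720 = -464
sqrt(|disc|) = sqrt(464) = 21.5407
Real part = -16/(2*5) = -1.6000
Imag part = 21.5407/(2*5) = 2.1541

-1.6000 ± 2.1541i


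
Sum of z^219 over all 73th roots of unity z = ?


The roots are w_k = w^k with w = e^(2*pi*i/73), and (w^k)^219 = (w^219)^k.
So S = 1 + u + u^2 + ... + u^(72) with u = w^219.
219 = 3*73 + 0, so 219 is a multiple of 73 and u = (w^73)^3 = 1.
Every one of the 73 terms equals 1: S = 73

S = 73


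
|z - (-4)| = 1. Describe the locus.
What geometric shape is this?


|z - z0| = r is a circle with center z0 and radius r.
Center = (-4, 0), radius = 1

Circle with center (-4, 0) and radius 1


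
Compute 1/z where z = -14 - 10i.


|z|^2 = 196+100 = 296
1/z = (-14 + 10i)/296

1/z = -0.0473 + 0.0338i


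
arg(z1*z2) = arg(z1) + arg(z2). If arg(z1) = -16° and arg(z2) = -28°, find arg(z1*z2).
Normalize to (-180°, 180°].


arg(z1*z2) = -16° - 28° = -44°
Normalized to (-180°, 180°]: -44°

-44°


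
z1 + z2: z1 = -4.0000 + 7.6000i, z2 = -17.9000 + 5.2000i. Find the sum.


Real: -4 - 17.9 = -21.9
Imag: 7.6 + 5.2 = 12.8

-21.9000 + 12.8000i


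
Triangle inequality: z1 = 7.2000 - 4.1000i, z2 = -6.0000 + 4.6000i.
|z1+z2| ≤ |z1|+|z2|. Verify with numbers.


|z1| = sqrt(7.2^2 + (-4.1)^2) = sqrt(68.65) = 8.2855
|z2| = sqrt((-6)^2 + 4.6^2) = sqrt(57.16) = 7.5604
z1+z2 = 1.2000 + 0.5000i
|z1+z2| = sqrt(1.69) = 1.3000
|z1|+|z2| = 8.2855 + 7.5604 = 15.8459

|z1+z2| = 1.3000 ≤ |z1|+|z2| = 15.8459 (verified)


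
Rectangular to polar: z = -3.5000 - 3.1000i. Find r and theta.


r = sqrt(12.25+9.61) = sqrt(21.86) = 4.6755
theta = atan2(-3.1, -3.5) = -138.4682 degrees

r = 4.6755, theta = -138.4682 degrees


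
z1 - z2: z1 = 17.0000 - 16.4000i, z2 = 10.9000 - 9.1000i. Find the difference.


Real: 17 - 10.9 = 6.1
Imag: -16.4 + 9.1 = -7.3

6.1000 - 7.3000i


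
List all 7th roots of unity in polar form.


The 7th roots of unity are cis(360k/7°) for k=0..6
Angle step = 360/7 = 51.4286°
Primitive root: cis(51.4286°)
Primitive root = 0.6235 + 0.7818i

7 roots at angles: 0°, 51.4286°, 102.8571°, 154.2857°, 205.7143°, 257.1429°, 308.5714°


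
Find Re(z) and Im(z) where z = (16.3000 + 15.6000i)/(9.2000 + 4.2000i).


Multiply by conjugate: (16.3000 + 15.6000i)(9.2000 - 4.2000i) / (9.2^2 + 4.2^2)
Numerator real = 16.3*9.2 + 15.6*4.2 = 215.48
Numerator imag = 15.6*9.2 - 16.3*4.2 = 75.06
Denominator = 102.28
Re(z) = 215.48/102.28 = 2.1068
Im(z) = 75.06/102.28 = 0.7339

Re(z) = 2.1068, Im(z) = 0.7339


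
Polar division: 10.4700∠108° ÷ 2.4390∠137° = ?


r = 10.4700 / 2.4390 = 4.2927
theta = 108° - 137° = -29° = 331° (mod 360)

4.2927 cis(331°)


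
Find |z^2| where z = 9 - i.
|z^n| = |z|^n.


|z| = sqrt(81+1) = sqrt(82) = 9.0554
|z^2| = |z|^2 = (sqrt(82))^2 = 82

|z^2| = 82


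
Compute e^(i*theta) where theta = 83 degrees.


cos(83°) = 0.1219
sin(83°) = 0.9925

e^(i*83°) = 0.1219 + 0.9925i


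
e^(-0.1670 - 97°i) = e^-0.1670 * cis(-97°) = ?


e^-0.1670 = 0.8462
cos(-97°) = -0.12187
sin(-97°) = -0.9925
Real = 0.8462*(-0.12187) = -0.1031
Imag = 0.8462*(-0.9925) = -0.8399

-0.1031 - 0.8399i


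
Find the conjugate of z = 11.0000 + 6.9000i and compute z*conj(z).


z_bar = 11.0000 - 6.9000i
z*z_bar = 11^2 + 6.9^2 = 121 + 47.61 = 168.61

z_bar = 11.0000 - 6.9000i, z*z_bar = 168.61


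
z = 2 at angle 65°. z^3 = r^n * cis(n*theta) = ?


r^3 = 2^3 = 8
n*theta = 3*65° = 195° = 195° (mod 360)
a = 8*cos(195°) = -7.7274
b = 8*sin(195°) = -2.0706

8 cis(195°) = -7.7274 - 2.0706i


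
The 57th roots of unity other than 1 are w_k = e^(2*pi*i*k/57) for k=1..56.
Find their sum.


With w = e^(2*pi*i/57), all 57 of the 57th roots of unity w^0 = 1, w, ..., w^(56) sum to 0: 1 + w + ... + w^(56) = (1 - w^57)/(1 - w) = 0 since w^57 = 1, w ≠ 1.
Removing the root 1: w + w^2 + ... + w^(56) = 0 - 1 = -1

Sum = -1


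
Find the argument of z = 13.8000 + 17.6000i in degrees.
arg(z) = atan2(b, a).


Re = 13.8, Im = 17.6
arg = atan2(17.6, 13.8) = 51.9003 degrees

arg(z) = 51.9003 degrees


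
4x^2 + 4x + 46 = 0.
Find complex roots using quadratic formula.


disc = 4^2 - 4*4*46 = 16 - 736 = -720
sqrt(|disc|) = sqrt(720) = 26.8328
Real part = -4/(2*4) = -0.5000
Imag part = 26.8328/(2*4) = 3.3541

-0.5000 ± 3.3541i


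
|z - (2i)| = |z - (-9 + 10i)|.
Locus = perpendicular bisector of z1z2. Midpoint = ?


Equal distances means the locus is the perpendicular bisector of z1 and z2.
Midpoint = ((0+(-9))/2, (2+10)/2) = (-4.5000, 6.0000)

Perpendicular bisector through (-4.5000, 6.0000)


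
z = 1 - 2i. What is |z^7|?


|z| = sqrt(1+4) = sqrt(5) = 2.2361
|z^7| = |z|^7 = (sqrt(5))^7 = 5^3 * sqrt(5) = 125*sqrt(5)

|z^7| = 125*sqrt(5) ≈ 279.5085


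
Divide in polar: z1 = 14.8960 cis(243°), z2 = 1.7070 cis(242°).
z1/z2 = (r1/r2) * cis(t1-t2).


r = 14.8960 / 1.7070 = 8.7264
theta = 243° - 242° = 1° = 1° (mod 360)

8.7264 cis(1°)


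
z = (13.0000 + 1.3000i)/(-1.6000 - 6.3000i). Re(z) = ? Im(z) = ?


Multiply by conjugate: (13.0000 + 1.3000i)(-1.6000 + 6.3000i) / ((-1.6)^2 + (-6.3)^2)
Numerator real = 13*(-1.6) + 1.3*(-6.3) = -28.99
Numerator imag = 1.3*(-1.6) - 13*(-6.3) = 79.82
Denominator = 42.25
Re(z) = -28.99/42.25 = -0.6862
Im(z) = 79.82/42.25 = 1.8892

Re(z) = -0.6862, Im(z) = 1.8892


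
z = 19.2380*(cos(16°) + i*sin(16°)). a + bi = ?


a = 19.2380*cos(16°) = 19.2380*0.961262 = 18.4928
b = 19.2380*sin(16°) = 19.2380*0.275637 = 5.3027

18.4928 + 5.3027i


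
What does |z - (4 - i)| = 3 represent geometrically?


|z - z0| = r is a circle with center z0 and radius r.
Center = (4, -1), radius = 3

Circle with center (4, -1) and radius 3


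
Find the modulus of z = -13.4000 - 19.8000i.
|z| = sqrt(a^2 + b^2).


|z| = sqrt((-13.4)^2 + (-19.8)^2) = sqrt(179.56 + 392.04) = sqrt(571.6) = 23.9082

|z| = 23.9082


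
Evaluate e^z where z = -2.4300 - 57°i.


e^-2.4300 = 0.0880
cos(-57°) = 0.5446
sin(-57°) = -0.8387
Real = 0.0880*0.5446 = 0.0479
Imag = 0.0880*(-0.8387) = -0.0738

0.0479 - 0.0738i


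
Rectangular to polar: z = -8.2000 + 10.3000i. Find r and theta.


r = sqrt(67.24+106.09) = sqrt(173.33) = 13.1655
theta = atan2(10.3, -8.2) = 128.5239 degrees

r = 13.1655, theta = 128.5239 degrees


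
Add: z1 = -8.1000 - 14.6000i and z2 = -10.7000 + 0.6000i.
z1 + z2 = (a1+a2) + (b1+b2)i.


Real: -8.1 - 10.7 = -18.8
Imag: -14.6 + 0.6 = -14

-18.8000 - 14.0000i


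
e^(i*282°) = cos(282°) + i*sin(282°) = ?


cos(282°) = 0.2079
sin(282°) = -0.9781

e^(i*282°) = 0.2079 - 0.9781i


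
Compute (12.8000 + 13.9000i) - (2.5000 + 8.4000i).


Real: 12.8 - 2.5 = 10.3
Imag: 13.9 - 8.4 = 5.5

10.3000 + 5.5000i


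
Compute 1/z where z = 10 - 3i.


|z|^2 = 100+9 = 109
1/z = (10 + 3i)/109

1/z = 0.0917 + 0.0275i


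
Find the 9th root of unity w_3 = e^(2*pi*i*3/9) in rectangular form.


Angle = 360*3/9 = 120°
a = cos(120°) = -0.5000
b = sin(120°) = 0.8660

-0.5000 + 0.8660i


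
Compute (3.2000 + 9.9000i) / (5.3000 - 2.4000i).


Conjugate of z2 = 5.3000 + 2.4000i
Numerator: (3.2000 + 9.9000i)(5.3000 + 2.4000i) = -6.8000 + 60.1500i
Denominator: 5.3^2 + (-2.4)^2 = 33.85
Result = (-6.8000 + 60.1500i)/33.85

-0.2009 + 1.7770i


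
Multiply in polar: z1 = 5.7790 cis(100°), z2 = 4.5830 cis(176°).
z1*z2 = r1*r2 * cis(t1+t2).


r = 5.7790 * 4.5830 = 26.4852
theta = 100° + 176° = 276° = 276° (mod 360)

26.4852 cis(276°)


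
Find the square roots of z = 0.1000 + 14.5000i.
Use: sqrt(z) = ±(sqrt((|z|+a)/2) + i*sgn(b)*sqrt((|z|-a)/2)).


|z| = sqrt(0.01+210.25) = 14.5003
sqrt((|z|+a)/2) = sqrt((14.5003+0.1)/2) = sqrt(7.3002) = 2.7019
sqrt((|z|-a)/2) = sqrt((14.5003-0.1)/2) = sqrt(7.2002) = 2.6833

±(2.7019 + 2.6833i) i.e. 2.7019 + 2.6833i and -2.7019 - 2.6833i


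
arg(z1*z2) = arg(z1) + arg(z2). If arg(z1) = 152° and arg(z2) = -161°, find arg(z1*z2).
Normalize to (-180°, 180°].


arg(z1*z2) = 152° - 161° = -9°
Normalized to (-180°, 180°]: -9°

-9°


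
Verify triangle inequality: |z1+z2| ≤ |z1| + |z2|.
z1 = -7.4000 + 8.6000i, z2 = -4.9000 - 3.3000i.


|z1| = sqrt((-7.4)^2 + 8.6^2) = sqrt(128.72) = 11.3455
|z2| = sqrt((-4.9)^2 + (-3.3)^2) = sqrt(34.9) = 5.9076
z1+z2 = -12.3000 + 5.3000i
|z1+z2| = sqrt(179.38) = 13.3933
|z1|+|z2| = 11.3455 + 5.9076 = 17.2531

|z1+z2| = 13.3933 ≤ |z1|+|z2| = 17.2531 (verified)


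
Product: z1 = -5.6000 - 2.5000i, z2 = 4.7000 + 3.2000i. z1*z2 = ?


Real = -5.6*4.7 - (-2.5)*3.2 = -26.32 - (-8) = -18.32
Imag = -5.6*3.2 + 4.7*(-2.5) = -17.92 - (11.75) = -29.67

-18.3200 - 29.6700i


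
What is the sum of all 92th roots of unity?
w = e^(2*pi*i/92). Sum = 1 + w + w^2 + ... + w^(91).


The sum of all 92th roots of unity is 0.
Geometric series: (1 - w^92)/(1 - w) = (1-1)/(1-w) = 0 since w^92 = 1, w ≠ 1.
Alternatively: coefficient of z^91 in z^92 - 1 is 0.

0


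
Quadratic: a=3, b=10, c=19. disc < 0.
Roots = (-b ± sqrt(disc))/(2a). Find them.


disc = 10^2 - 4*3*19 = 100 - 228 = -128
sqrt(|disc|) = sqrt(128) = 11.3137
Real part = -10/(2*3) = -1.6667
Imag part = 11.3137/(2*3) = 1.8856

-1.6667 ± 1.8856i


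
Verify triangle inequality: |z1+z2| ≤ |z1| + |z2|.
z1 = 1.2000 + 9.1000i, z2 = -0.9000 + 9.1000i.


|z1| = sqrt(1.2^2 + 9.1^2) = sqrt(84.25) = 9.1788
|z2| = sqrt((-0.9)^2 + 9.1^2) = sqrt(83.62) = 9.1444
z1+z2 = 0.3000 + 18.2000i
|z1+z2| = sqrt(331.33) = 18.2025
|z1|+|z2| = 9.1788 + 9.1444 = 18.3232

|z1+z2| = 18.2025 ≤ |z1|+|z2| = 18.3232 (verified)


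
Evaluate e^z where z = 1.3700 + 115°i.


e^1.3700 = 3.93535
cos(115°) = -0.42262
sin(115°) = 0.9063
Real = 3.93535*(-0.42262) = -1.6632
Imag = 3.93535*0.9063 = 3.5666

-1.6632 + 3.5666i


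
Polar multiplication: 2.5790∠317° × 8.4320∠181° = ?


r = 2.5790 * 8.4320 = 21.7461
theta = 317° + 181° = 498° = 138° (mod 360)

21.7461 cis(138°)


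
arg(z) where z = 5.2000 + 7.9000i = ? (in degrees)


Re = 5.2, Im = 7.9
arg = atan2(7.9, 5.2) = 56.6460 degrees

arg(z) = 56.6460 degrees


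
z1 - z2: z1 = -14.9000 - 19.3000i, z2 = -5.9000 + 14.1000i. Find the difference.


Real: -14.9 + 5.9 = -9
Imag: -19.3 - 14.1 = -33.4

-9.0000 - 33.4000i


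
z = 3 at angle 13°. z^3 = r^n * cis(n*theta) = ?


r^3 = 3^3 = 27
n*theta = 3*13° = 39° = 39° (mod 360)
a = 27*cos(39°) = 20.9829
b = 27*sin(39°) = 16.9917

27 cis(39°) = 20.9829 + 16.9917i


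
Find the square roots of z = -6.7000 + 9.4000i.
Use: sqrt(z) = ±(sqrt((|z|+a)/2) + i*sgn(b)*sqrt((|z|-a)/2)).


|z| = sqrt(44.89+88.36) = 11.5434
sqrt((|z|+a)/2) = sqrt((11.5434+(-6.7))/2) = sqrt(2.4217) = 1.5562
sqrt((|z|-a)/2) = sqrt((11.5434-(-6.7))/2) = sqrt(9.1217) = 3.0202

±(1.5562 + 3.0202i) i.e. 1.5562 + 3.0202i and -1.5562 - 3.0202i


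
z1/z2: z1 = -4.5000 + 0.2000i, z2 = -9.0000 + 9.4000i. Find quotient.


Conjugate of z2 = -9.0000 - 9.4000i
Numerator: (-4.5000 + 0.2000i)(-9.0000 - 9.4000i) = 42.3800 + 40.5000i
Denominator: (-9)^2 + 9.4^2 = 169.36
Result = (42.3800 + 40.5000i)/169.36

0.2502 + 0.2391i


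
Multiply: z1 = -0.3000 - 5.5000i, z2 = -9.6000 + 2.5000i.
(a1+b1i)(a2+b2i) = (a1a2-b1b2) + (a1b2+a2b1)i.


Real = -0.3*(-9.6) - (-5.5)*2.5 = 2.88 - (-13.75) = 16.63
Imag = -0.3*2.5 - (9.6)*(-5.5) = -0.75 + 52.8 = 52.05

16.6300 + 52.0500i


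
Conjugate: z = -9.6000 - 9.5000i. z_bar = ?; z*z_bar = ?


z_bar = -9.6000 + 9.5000i
z*z_bar = (-9.6)^2 + (-9.5)^2 = 92.16 + 90.25 = 182.41

z_bar = -9.6000 + 9.5000i, z*z_bar = 182.41


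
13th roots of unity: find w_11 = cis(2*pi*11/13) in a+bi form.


Angle = 360*11/13 = 304.6154°
a = cos(304.6154°) = 0.5681
b = sin(304.6154°) = -0.8230

0.5681 - 0.8230i


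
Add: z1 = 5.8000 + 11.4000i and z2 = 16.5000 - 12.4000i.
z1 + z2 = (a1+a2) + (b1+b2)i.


Real: 5.8 + 16.5 = 22.3
Imag: 11.4 - 12.4 = -1

22.3000 - i


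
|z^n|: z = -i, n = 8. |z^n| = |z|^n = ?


|z| = sqrt(0+1) = sqrt(1) = 1
|z^8| = |z|^8 = 1^8 = 1

|z^8| = 1


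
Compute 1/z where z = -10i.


|z|^2 = 0+100 = 100
1/z = (0 + 10i)/100

1/z = 0 + 0.1000i


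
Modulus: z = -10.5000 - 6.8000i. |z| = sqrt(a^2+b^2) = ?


|z| = sqrt((-10.5)^2 + (-6.8)^2) = sqrt(110.25 + 46.24) = sqrt(156.49) = 12.5096

|z| = 12.5096


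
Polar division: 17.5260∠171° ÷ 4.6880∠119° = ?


r = 17.5260 / 4.6880 = 3.7385
theta = 171° - 119° = 52° = 52° (mod 360)

3.7385 cis(52°)


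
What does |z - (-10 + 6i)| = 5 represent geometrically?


|z - z0| = r is a circle with center z0 and radius r.
Center = (-10, 6), radius = 5

Circle with center (-10, 6) and radius 5


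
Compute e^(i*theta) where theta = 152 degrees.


cos(152°) = -0.8829
sin(152°) = 0.4695

e^(i*152°) = -0.8829 + 0.4695i


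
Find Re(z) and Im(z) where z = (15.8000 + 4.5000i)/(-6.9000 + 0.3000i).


Multiply by conjugate: (15.8000 + 4.5000i)(-6.9000 - 0.3000i) / ((-6.9)^2 + 0.3^2)
Numerator real = 15.8*(-6.9) + 4.5*0.3 = -107.67
Numerator imag = 4.5*(-6.9) - 15.8*0.3 = -35.79
Denominator = 47.7
Re(z) = -107.67/47.7 = -2.2572
Im(z) = -35.79/47.7 = -0.7503

Re(z) = -2.2572, Im(z) = -0.7503


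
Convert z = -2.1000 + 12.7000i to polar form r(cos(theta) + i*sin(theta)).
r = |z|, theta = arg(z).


r = sqrt(4.41+161.29) = sqrt(165.7) = 12.8725
theta = atan2(12.7, -2.1) = 99.3891 degrees

r = 12.8725, theta = 99.3891 degrees


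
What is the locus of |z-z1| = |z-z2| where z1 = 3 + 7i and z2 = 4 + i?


Equal distances means the locus is the perpendicular bisector of z1 and z2.
Midpoint = ((3+4)/2, (7+1)/2) = (3.5000, 4.0000)

Perpendicular bisector through (3.5000, 4.0000)


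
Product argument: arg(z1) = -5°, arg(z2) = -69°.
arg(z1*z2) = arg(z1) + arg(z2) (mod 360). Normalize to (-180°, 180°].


arg(z1*z2) = -5° - 69° = -74°
Normalized to (-180°, 180°]: -74°

-74°


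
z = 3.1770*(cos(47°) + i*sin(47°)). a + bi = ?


a = 3.1770*cos(47°) = 3.1770*0.682 = 2.1667
b = 3.1770*sin(47°) = 3.1770*0.73135 = 2.3235

2.1667 + 2.3235i


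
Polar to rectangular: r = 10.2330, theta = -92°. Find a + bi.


a = 10.2330*cos(-92°) = 10.2330*(-0.0349) = -0.3571
b = 10.2330*sin(-92°) = 10.2330*(-0.99939) = -10.2268

-0.3571 - 10.2268i


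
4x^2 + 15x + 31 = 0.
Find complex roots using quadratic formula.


disc = 15^2 - 4*4*31 = 225 - 496 = -271
sqrt(|disc|) = sqrt(271) = 16.4621
Real part = -15/(2*4) = -1.8750
Imag part = 16.4621/(2*4) = 2.0578

-1.8750 ± 2.0578i


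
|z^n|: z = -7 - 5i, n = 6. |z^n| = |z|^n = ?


|z| = sqrt(49+25) = sqrt(74) = 8.6023
|z^6| = |z|^6 = (sqrt(74))^6 = 74^3 = 405224

|z^6| = 405224


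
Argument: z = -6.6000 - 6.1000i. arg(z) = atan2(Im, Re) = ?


Re = -6.6, Im = -6.1
arg = atan2(-6.1, -6.6) = -137.2546 degrees

arg(z) = -137.2546 degrees


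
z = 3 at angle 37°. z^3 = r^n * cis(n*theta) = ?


r^3 = 3^3 = 27
n*theta = 3*37° = 111° = 111° (mod 360)
a = 27*cos(111°) = -9.6759
b = 27*sin(111°) = 25.2067

27 cis(111°) = -9.6759 + 25.2067i


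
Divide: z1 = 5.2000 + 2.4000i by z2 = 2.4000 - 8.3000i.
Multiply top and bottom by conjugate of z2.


Conjugate of z2 = 2.4000 + 8.3000i
Numerator: (5.2000 + 2.4000i)(2.4000 + 8.3000i) = -7.4400 + 48.9200i
Denominator: 2.4^2 + (-8.3)^2 = 74.65
Result = (-7.4400 + 48.9200i)/74.65

-0.0997 + 0.6553i


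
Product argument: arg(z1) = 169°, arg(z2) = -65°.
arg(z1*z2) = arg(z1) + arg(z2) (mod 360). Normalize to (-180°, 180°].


arg(z1*z2) = 169° - 65° = 104°
Normalized to (-180°, 180°]: 104°

104°


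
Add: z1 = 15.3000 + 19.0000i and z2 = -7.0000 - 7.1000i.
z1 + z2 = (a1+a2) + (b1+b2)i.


Real: 15.3 - 7 = 8.3
Imag: 19 - 7.1 = 11.9

8.3000 + 11.9000i


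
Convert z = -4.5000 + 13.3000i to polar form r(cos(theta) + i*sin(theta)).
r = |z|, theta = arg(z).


r = sqrt(20.25+176.89) = sqrt(197.14) = 14.0407
theta = atan2(13.3, -4.5) = 108.6930 degrees

r = 14.0407, theta = 108.6930 degrees


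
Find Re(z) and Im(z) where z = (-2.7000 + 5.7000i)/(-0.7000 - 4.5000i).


Multiply by conjugate: (-2.7000 + 5.7000i)(-0.7000 + 4.5000i) / ((-0.7)^2 + (-4.5)^2)
Numerator real = -2.7*(-0.7) + 5.7*(-4.5) = -23.76
Numerator imag = 5.7*(-0.7) - (-2.7)*(-4.5) = -16.14
Denominator = 20.74
Re(z) = -23.76/20.74 = -1.1456
Im(z) = -16.14/20.74 = -0.7782

Re(z) = -1.1456, Im(z) = -0.7782


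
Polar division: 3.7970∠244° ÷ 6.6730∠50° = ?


r = 3.7970 / 6.6730 = 0.5690
theta = 244° - 50° = 194° = 194° (mod 360)

0.5690 cis(194°)


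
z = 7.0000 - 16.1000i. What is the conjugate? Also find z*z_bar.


z_bar = 7.0000 + 16.1000i
z*z_bar = 7^2 + (-16.1)^2 = 49 + 259.21 = 308.21

z_bar = 7.0000 + 16.1000i, z*z_bar = 308.21


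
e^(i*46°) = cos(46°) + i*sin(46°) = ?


cos(46°) = 0.6947
sin(46°) = 0.7193

e^(i*46°) = 0.6947 + 0.7193i


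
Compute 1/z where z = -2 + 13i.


|z|^2 = 4+169 = 173
1/z = (-2 - 13i)/173

1/z = -0.0116 - 0.0751i


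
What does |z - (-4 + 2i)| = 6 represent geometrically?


|z - z0| = r is a circle with center z0 and radius r.
Center = (-4, 2), radius = 6

Circle with center (-4, 2) and radius 6


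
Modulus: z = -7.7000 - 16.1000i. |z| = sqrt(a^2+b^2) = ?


|z| = sqrt((-7.7)^2 + (-16.1)^2) = sqrt(59.29 + 259.21) = sqrt(318.5) = 17.8466

|z| = 17.8466


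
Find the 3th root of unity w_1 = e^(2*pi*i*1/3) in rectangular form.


Angle = 360*1/3 = 120°
a = cos(120°) = -0.5000
b = sin(120°) = 0.8660

-0.5000 + 0.8660i


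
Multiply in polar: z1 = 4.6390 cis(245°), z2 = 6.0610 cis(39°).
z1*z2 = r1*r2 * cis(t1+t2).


r = 4.6390 * 6.0610 = 28.1170
theta = 245° + 39° = 284° = 284° (mod 360)

28.1170 cis(284°)


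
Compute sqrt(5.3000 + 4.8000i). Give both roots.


|z| = sqrt(28.09+23.04) = 7.1505
sqrt((|z|+a)/2) = sqrt((7.1505+5.3)/2) = sqrt(6.2253) = 2.4950
sqrt((|z|-a)/2) = sqrt((7.1505-5.3)/2) = sqrt(0.9253) = 0.9619

±(2.4950 + 0.9619i) i.e. 2.4950 + 0.9619i and -2.4950 - 0.9619i


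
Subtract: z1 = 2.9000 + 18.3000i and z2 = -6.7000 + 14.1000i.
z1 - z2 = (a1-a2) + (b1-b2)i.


Real: 2.9 + 6.7 = 9.6
Imag: 18.3 - 14.1 = 4.2

9.6000 + 4.2000i


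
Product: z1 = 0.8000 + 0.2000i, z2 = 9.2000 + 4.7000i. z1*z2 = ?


Real = 0.8*9.2 - 0.2*4.7 = 7.36 - 0.94 = 6.42
Imag = 0.8*4.7 + 9.2*0.2 = 3.76 + 1.84 = 5.6

6.4200 + 5.6000i


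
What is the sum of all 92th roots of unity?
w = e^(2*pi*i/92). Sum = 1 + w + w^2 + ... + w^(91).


The sum of all 92th roots of unity is 0.
Geometric series: (1 - w^92)/(1 - w) = (1-1)/(1-w) = 0 since w^92 = 1, w ≠ 1.
Alternatively: coefficient of z^91 in z^92 - 1 is 0.

0


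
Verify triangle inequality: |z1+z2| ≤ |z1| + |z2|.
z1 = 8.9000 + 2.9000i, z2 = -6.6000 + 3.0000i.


|z1| = sqrt(8.9^2 + 2.9^2) = sqrt(87.62) = 9.3606
|z2| = sqrt((-6.6)^2 + 3^2) = sqrt(52.56) = 7.2498
z1+z2 = 2.3000 + 5.9000i
|z1+z2| = sqrt(40.1) = 6.3325
|z1|+|z2| = 9.3606 + 7.2498 = 16.6104

|z1+z2| = 6.3325 ≤ |z1|+|z2| = 16.6104 (verified)


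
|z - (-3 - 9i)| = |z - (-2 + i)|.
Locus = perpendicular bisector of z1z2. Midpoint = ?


Equal distances means the locus is the perpendicular bisector of z1 and z2.
Midpoint = ((-3+(-2))/2, (-9+1)/2) = (-2.5000, -4.0000)

Perpendicular bisector through (-2.5000, -4.0000)


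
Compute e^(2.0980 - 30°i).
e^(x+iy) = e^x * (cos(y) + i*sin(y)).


e^2.0980 = 8.14985
cos(-30°) = 0.86603
sin(-30°) = -0.5
Real = 8.14985*0.86603 = 7.0580
Imag = 8.14985*(-0.5) = -4.0749

7.0580 - 4.0749i


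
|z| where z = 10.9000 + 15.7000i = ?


|z| = sqrt(10.9^2 + 15.7^2) = sqrt(118.81 + 246.49) = sqrt(365.3) = 19.1128

|z| = 19.1128


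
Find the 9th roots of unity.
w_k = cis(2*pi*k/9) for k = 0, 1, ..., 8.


The 9th roots of unity are cis(360k/9°) for k=0..8
Angle step = 360/9 = 40°
Primitive root: cis(40°)
Primitive root = 0.7660 + 0.6428i

9 roots at angles: 0°, 40°, 80°, 120°, 160°, 200°, 240°, 280°, 320°


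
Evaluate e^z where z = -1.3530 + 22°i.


e^-1.3530 = 0.25846
cos(22°) = 0.9272
sin(22°) = 0.3746
Real = 0.25846*0.9272 = 0.2396
Imag = 0.25846*0.3746 = 0.0968

0.2396 + 0.0968i


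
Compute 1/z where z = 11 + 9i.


|z|^2 = 121+81 = 202
1/z = (11 - 9i)/202

1/z = 0.0545 - 0.0446i


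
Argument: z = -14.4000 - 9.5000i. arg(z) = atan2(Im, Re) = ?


Re = -14.4, Im = -9.5
arg = atan2(-9.5, -14.4) = -146.5863 degrees

arg(z) = -146.5863 degrees


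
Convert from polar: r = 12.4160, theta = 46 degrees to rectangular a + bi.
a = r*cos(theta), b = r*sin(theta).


a = 12.4160*cos(46°) = 12.4160*0.69466 = 8.6249
b = 12.4160*sin(46°) = 12.4160*0.71934 = 8.9313

8.6249 + 8.9313i


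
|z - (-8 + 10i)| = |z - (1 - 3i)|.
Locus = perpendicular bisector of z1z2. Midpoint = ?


Equal distances means the locus is the perpendicular bisector of z1 and z2.
Midpoint = ((-8+1)/2, (10+(-3))/2) = (-3.5000, 3.5000)

Perpendicular bisector through (-3.5000, 3.5000)


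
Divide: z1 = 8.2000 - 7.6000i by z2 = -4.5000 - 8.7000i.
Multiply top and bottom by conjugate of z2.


Conjugate of z2 = -4.5000 + 8.7000i
Numerator: (8.2000 - 7.6000i)(-4.5000 + 8.7000i) = 29.2200 + 105.5400i
Denominator: (-4.5)^2 + (-8.7)^2 = 95.94
Result = (29.2200 + 105.5400i)/95.94

0.3046 + 1.1001i


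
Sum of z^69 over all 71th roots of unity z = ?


The roots are w_k = w^k with w = e^(2*pi*i/71), and (w^k)^69 = (w^69)^k.
So S = 1 + u + u^2 + ... + u^(70) with u = w^69.
69 = 0*71 + 69, so 69 is not a multiple of 71: u = w^69 ≠ 1 (w is a primitive 71th root), while u^71 = (w^71)^69 = 1.
Geometric series: S = (1 - u^71)/(1 - u) = (1 - 1)/(1 - u) = 0

S = 0


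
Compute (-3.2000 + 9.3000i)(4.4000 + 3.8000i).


Real = -3.2*4.4 - 9.3*3.8 = -14.08 - 35.34 = -49.42
Imag = -3.2*3.8 + 4.4*9.3 = -12.16 + 40.92 = 28.76

-49.4200 + 28.7600i


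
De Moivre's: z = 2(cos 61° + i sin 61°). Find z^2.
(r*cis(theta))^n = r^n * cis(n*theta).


r^2 = 2^2 = 4
n*theta = 2*61° = 122° = 122° (mod 360)
a = 4*cos(122°) = -2.1197
b = 4*sin(122°) = 3.3922

4 cis(122°) = -2.1197 + 3.3922i


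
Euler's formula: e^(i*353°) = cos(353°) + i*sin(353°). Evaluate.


cos(353°) = 0.9925
sin(353°) = -0.1219

e^(i*353°) = 0.9925 - 0.1219i


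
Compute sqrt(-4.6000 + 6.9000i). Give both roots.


|z| = sqrt(21.16+47.61) = 8.2928
sqrt((|z|+a)/2) = sqrt((8.2928+(-4.6))/2) = sqrt(1.8464) = 1.3588
sqrt((|z|-a)/2) = sqrt((8.2928-(-4.6))/2) = sqrt(6.4464) = 2.5390

±(1.3588 + 2.5390i) i.e. 1.3588 + 2.5390i and -1.3588 - 2.5390i


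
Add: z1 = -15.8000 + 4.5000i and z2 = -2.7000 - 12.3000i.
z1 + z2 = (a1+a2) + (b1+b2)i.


Real: -15.8 - 2.7 = -18.5
Imag: 4.5 - 12.3 = -7.8

-18.5000 - 7.8000i


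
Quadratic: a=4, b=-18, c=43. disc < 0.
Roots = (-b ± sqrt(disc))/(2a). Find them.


disc = (-18)^2 - 4*4*43 = 324 - 688 = -364
sqrt(|disc|) = sqrt(364) = 19.0788
Real part = 18/(2*4) = 2.2500
Imag part = 19.0788/(2*4) = 2.3848

2.2500 ± 2.3848i


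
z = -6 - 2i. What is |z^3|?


|z| = sqrt(36+4) = sqrt(40) = 6.3246
|z^3| = |z|^3 = (sqrt(40))^3 = 40*sqrt(40)

|z^3| = 40*sqrt(40) ≈ 252.9822


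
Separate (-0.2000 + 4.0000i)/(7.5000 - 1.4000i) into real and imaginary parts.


Multiply by conjugate: (-0.2000 + 4.0000i)(7.5000 + 1.4000i) / (7.5^2 + (-1.4)^2)
Numerator real = -0.2*7.5 + 4*(-1.4) = -7.1
Numerator imag = 4*7.5 - (-0.2)*(-1.4) = 29.72
Denominator = 58.21
Re(z) = -7.1/58.21 = -0.1220
Im(z) = 29.72/58.21 = 0.5106

Re(z) = -0.1220, Im(z) = 0.5106


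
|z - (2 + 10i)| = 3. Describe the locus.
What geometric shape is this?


|z - z0| = r is a circle with center z0 and radius r.
Center = (2, 10), radius = 3

Circle with center (2, 10) and radius 3


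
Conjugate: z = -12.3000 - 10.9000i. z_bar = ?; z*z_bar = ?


z_bar = -12.3000 + 10.9000i
z*z_bar = (-12.3)^2 + (-10.9)^2 = 151.29 + 118.81 = 270.1

z_bar = -12.3000 + 10.9000i, z*z_bar = 270.1


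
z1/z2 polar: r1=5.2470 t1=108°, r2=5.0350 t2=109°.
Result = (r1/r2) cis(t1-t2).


r = 5.2470 / 5.0350 = 1.0421
theta = 108° - 109° = -1° = 359° (mod 360)

1.0421 cis(359°)


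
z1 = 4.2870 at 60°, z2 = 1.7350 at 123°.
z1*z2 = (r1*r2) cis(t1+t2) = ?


r = 4.2870 * 1.7350 = 7.4379
theta = 60° + 123° = 183° = 183° (mod 360)

7.4379 cis(183°)


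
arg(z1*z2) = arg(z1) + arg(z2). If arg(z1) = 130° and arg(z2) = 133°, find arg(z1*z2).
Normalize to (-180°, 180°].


arg(z1*z2) = 130° + 133° = 263°
Normalized to (-180°, 180°]: -97°

-97°


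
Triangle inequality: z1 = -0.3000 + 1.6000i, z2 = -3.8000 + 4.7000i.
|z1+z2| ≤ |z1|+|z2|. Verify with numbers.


|z1| = sqrt((-0.3)^2 + 1.6^2) = sqrt(2.65) = 1.6279
|z2| = sqrt((-3.8)^2 + 4.7^2) = sqrt(36.53) = 6.0440
z1+z2 = -4.1000 + 6.3000i
|z1+z2| = sqrt(56.5) = 7.5166
|z1|+|z2| = 1.6279 + 6.0440 = 7.6719

|z1+z2| = 7.5166 ≤ |z1|+|z2| = 7.6719 (verified)


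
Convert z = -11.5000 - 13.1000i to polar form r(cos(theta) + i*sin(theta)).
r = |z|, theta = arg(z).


r = sqrt(132.25+171.61) = sqrt(303.86) = 17.4316
theta = atan2(-13.1, -11.5) = -131.2787 degrees

r = 17.4316, theta = -131.2787 degrees


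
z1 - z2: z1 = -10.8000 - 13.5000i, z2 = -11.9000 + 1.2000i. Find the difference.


Real: -10.8 + 11.9 = 1.1
Imag: -13.5 - 1.2 = -14.7

1.1000 - 14.7000i


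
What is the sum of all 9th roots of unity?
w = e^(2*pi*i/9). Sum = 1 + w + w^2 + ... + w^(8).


The sum of all 9th roots of unity is 0.
Geometric series: (1 - w^9)/(1 - w) = (1-1)/(1-w) = 0 since w^9 = 1, w ≠ 1.
Alternatively: coefficient of z^8 in z^9 - 1 is 0.

0


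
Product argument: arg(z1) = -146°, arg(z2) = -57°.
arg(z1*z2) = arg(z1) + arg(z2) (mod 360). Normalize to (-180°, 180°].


arg(z1*z2) = -146° - 57° = -203°
Normalized to (-180°, 180°]: 157°

157°


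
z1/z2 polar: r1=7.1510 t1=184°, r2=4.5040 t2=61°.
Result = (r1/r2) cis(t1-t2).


r = 7.1510 / 4.5040 = 1.5877
theta = 184° - 61° = 123° = 123° (mod 360)

1.5877 cis(123°)


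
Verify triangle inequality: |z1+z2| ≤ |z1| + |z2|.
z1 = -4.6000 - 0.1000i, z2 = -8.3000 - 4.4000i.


|z1| = sqrt((-4.6)^2 + (-0.1)^2) = sqrt(21.17) = 4.6011
|z2| = sqrt((-8.3)^2 + (-4.4)^2) = sqrt(88.25) = 9.3941
z1+z2 = -12.9000 - 4.5000i
|z1+z2| = sqrt(186.66) = 13.6624
|z1|+|z2| = 4.6011 + 9.3941 = 13.9952

|z1+z2| = 13.6624 ≤ |z1|+|z2| = 13.9952 (verified)


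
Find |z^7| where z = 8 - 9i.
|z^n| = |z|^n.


|z| = sqrt(64+81) = sqrt(145) = 12.0416
|z^7| = |z|^7 = (sqrt(145))^7 = 145^3 * sqrt(145) = 3048625*sqrt(145)

|z^7| = 3048625*sqrt(145) ≈ 36710306.2728


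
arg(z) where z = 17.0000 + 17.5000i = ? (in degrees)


Re = 17, Im = 17.5
arg = atan2(17.5, 17) = 45.8303 degrees

arg(z) = 45.8303 degrees


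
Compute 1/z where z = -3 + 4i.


|z|^2 = 9+16 = 25
1/z = (-3 - 4i)/25

1/z = -0.1200 - 0.1600i


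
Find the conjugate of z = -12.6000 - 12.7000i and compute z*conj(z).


z_bar = -12.6000 + 12.7000i
z*z_bar = (-12.6)^2 + (-12.7)^2 = 158.76 + 161.29 = 320.05

z_bar = -12.6000 + 12.7000i, z*z_bar = 320.05


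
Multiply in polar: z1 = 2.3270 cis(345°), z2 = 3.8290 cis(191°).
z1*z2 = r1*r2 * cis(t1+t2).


r = 2.3270 * 3.8290 = 8.9101
theta = 345° + 191° = 536° = 176° (mod 360)

8.9101 cis(176°)


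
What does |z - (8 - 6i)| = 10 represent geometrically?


|z - z0| = r is a circle with center z0 and radius r.
Center = (8, -6), radius = 10

Circle with center (8, -6) and radius 10


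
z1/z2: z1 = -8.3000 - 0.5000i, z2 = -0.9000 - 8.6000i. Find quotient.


Conjugate of z2 = -0.9000 + 8.6000i
Numerator: (-8.3000 - 0.5000i)(-0.9000 + 8.6000i) = 11.7700 - 70.9300i
Denominator: (-0.9)^2 + (-8.6)^2 = 74.77
Result = (11.7700 - 70.9300i)/74.77

0.1574 - 0.9486i
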